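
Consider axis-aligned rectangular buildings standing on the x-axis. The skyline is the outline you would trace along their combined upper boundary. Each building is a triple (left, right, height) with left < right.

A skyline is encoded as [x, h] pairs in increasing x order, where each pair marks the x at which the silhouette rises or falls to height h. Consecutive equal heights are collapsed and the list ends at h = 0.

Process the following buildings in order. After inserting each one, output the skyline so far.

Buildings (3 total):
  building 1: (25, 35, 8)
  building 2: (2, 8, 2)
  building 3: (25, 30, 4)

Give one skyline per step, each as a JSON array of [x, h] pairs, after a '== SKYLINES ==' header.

== SKYLINES ==
[[25,8],[35,0]]
[[2,2],[8,0],[25,8],[35,0]]
[[2,2],[8,0],[25,8],[35,0]]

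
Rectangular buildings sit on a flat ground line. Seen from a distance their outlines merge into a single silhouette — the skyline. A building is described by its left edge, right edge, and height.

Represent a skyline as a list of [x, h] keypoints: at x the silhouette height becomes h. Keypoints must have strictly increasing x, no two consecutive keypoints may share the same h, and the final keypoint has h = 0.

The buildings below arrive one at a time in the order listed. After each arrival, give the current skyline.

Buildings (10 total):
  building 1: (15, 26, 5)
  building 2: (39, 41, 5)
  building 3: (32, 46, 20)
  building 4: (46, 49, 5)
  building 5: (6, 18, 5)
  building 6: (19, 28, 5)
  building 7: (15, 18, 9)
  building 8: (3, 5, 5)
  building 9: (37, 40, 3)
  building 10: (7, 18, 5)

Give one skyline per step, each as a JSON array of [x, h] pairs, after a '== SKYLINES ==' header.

== SKYLINES ==
[[15,5],[26,0]]
[[15,5],[26,0],[39,5],[41,0]]
[[15,5],[26,0],[32,20],[46,0]]
[[15,5],[26,0],[32,20],[46,5],[49,0]]
[[6,5],[26,0],[32,20],[46,5],[49,0]]
[[6,5],[28,0],[32,20],[46,5],[49,0]]
[[6,5],[15,9],[18,5],[28,0],[32,20],[46,5],[49,0]]
[[3,5],[5,0],[6,5],[15,9],[18,5],[28,0],[32,20],[46,5],[49,0]]
[[3,5],[5,0],[6,5],[15,9],[18,5],[28,0],[32,20],[46,5],[49,0]]
[[3,5],[5,0],[6,5],[15,9],[18,5],[28,0],[32,20],[46,5],[49,0]]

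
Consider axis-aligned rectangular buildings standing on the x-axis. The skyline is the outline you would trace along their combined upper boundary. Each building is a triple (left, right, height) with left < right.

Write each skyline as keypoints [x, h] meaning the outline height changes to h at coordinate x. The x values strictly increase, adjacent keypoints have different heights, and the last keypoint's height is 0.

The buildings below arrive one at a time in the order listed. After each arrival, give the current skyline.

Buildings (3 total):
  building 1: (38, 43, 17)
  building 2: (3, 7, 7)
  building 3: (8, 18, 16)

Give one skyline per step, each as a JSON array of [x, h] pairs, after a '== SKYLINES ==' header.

== SKYLINES ==
[[38,17],[43,0]]
[[3,7],[7,0],[38,17],[43,0]]
[[3,7],[7,0],[8,16],[18,0],[38,17],[43,0]]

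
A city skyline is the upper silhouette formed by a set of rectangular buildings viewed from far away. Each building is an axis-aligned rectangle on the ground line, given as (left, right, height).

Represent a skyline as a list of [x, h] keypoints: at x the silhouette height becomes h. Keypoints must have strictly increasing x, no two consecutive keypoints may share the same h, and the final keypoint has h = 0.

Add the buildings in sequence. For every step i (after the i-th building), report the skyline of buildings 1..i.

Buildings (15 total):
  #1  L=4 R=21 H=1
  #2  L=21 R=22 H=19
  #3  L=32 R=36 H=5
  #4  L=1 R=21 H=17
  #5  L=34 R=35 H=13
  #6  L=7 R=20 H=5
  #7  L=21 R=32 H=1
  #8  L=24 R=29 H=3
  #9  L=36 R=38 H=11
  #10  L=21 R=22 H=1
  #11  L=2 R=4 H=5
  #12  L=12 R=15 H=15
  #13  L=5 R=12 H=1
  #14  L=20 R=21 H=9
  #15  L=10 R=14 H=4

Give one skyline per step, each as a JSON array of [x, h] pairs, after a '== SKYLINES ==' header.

== SKYLINES ==
[[4,1],[21,0]]
[[4,1],[21,19],[22,0]]
[[4,1],[21,19],[22,0],[32,5],[36,0]]
[[1,17],[21,19],[22,0],[32,5],[36,0]]
[[1,17],[21,19],[22,0],[32,5],[34,13],[35,5],[36,0]]
[[1,17],[21,19],[22,0],[32,5],[34,13],[35,5],[36,0]]
[[1,17],[21,19],[22,1],[32,5],[34,13],[35,5],[36,0]]
[[1,17],[21,19],[22,1],[24,3],[29,1],[32,5],[34,13],[35,5],[36,0]]
[[1,17],[21,19],[22,1],[24,3],[29,1],[32,5],[34,13],[35,5],[36,11],[38,0]]
[[1,17],[21,19],[22,1],[24,3],[29,1],[32,5],[34,13],[35,5],[36,11],[38,0]]
[[1,17],[21,19],[22,1],[24,3],[29,1],[32,5],[34,13],[35,5],[36,11],[38,0]]
[[1,17],[21,19],[22,1],[24,3],[29,1],[32,5],[34,13],[35,5],[36,11],[38,0]]
[[1,17],[21,19],[22,1],[24,3],[29,1],[32,5],[34,13],[35,5],[36,11],[38,0]]
[[1,17],[21,19],[22,1],[24,3],[29,1],[32,5],[34,13],[35,5],[36,11],[38,0]]
[[1,17],[21,19],[22,1],[24,3],[29,1],[32,5],[34,13],[35,5],[36,11],[38,0]]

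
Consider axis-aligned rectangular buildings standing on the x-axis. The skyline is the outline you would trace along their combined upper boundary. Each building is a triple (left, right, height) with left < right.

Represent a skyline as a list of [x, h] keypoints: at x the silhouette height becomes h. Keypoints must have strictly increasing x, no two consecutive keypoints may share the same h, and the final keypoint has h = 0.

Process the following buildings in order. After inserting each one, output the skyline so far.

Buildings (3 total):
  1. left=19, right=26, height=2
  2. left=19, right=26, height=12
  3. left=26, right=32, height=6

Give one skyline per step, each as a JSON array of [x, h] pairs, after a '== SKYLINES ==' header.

== SKYLINES ==
[[19,2],[26,0]]
[[19,12],[26,0]]
[[19,12],[26,6],[32,0]]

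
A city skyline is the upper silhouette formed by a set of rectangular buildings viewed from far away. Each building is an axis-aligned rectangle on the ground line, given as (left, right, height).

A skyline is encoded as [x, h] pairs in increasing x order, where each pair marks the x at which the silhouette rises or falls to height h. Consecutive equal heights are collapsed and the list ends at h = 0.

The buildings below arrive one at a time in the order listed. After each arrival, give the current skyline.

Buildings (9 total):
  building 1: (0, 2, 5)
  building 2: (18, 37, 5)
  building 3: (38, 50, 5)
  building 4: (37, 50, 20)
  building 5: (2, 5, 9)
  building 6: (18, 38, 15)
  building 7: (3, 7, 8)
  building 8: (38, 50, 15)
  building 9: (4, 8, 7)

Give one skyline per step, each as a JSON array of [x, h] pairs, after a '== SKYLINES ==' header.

== SKYLINES ==
[[0,5],[2,0]]
[[0,5],[2,0],[18,5],[37,0]]
[[0,5],[2,0],[18,5],[37,0],[38,5],[50,0]]
[[0,5],[2,0],[18,5],[37,20],[50,0]]
[[0,5],[2,9],[5,0],[18,5],[37,20],[50,0]]
[[0,5],[2,9],[5,0],[18,15],[37,20],[50,0]]
[[0,5],[2,9],[5,8],[7,0],[18,15],[37,20],[50,0]]
[[0,5],[2,9],[5,8],[7,0],[18,15],[37,20],[50,0]]
[[0,5],[2,9],[5,8],[7,7],[8,0],[18,15],[37,20],[50,0]]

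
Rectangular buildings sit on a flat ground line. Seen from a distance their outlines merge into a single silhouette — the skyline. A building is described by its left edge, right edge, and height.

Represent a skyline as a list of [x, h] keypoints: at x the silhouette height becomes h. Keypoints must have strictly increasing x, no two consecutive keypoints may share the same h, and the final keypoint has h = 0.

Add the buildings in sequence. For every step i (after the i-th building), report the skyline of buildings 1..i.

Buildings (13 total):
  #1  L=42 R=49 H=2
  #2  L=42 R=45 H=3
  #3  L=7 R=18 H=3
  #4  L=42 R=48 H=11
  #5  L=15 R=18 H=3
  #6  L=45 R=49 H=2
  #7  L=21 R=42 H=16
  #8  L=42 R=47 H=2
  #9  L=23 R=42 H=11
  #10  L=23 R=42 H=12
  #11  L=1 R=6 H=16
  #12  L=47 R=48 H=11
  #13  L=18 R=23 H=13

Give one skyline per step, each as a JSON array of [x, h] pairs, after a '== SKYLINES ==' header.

== SKYLINES ==
[[42,2],[49,0]]
[[42,3],[45,2],[49,0]]
[[7,3],[18,0],[42,3],[45,2],[49,0]]
[[7,3],[18,0],[42,11],[48,2],[49,0]]
[[7,3],[18,0],[42,11],[48,2],[49,0]]
[[7,3],[18,0],[42,11],[48,2],[49,0]]
[[7,3],[18,0],[21,16],[42,11],[48,2],[49,0]]
[[7,3],[18,0],[21,16],[42,11],[48,2],[49,0]]
[[7,3],[18,0],[21,16],[42,11],[48,2],[49,0]]
[[7,3],[18,0],[21,16],[42,11],[48,2],[49,0]]
[[1,16],[6,0],[7,3],[18,0],[21,16],[42,11],[48,2],[49,0]]
[[1,16],[6,0],[7,3],[18,0],[21,16],[42,11],[48,2],[49,0]]
[[1,16],[6,0],[7,3],[18,13],[21,16],[42,11],[48,2],[49,0]]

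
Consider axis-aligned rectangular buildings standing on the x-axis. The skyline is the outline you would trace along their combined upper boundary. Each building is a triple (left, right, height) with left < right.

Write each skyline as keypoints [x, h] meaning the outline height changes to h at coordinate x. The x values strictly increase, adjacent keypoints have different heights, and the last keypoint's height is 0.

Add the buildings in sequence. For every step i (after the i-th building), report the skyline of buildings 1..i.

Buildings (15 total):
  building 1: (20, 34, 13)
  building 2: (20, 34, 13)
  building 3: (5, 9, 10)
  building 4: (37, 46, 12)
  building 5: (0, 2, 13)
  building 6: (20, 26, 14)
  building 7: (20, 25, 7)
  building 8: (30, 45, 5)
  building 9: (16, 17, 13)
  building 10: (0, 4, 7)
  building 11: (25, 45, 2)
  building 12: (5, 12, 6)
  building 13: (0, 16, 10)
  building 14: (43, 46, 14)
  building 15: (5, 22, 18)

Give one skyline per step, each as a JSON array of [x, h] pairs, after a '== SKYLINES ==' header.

== SKYLINES ==
[[20,13],[34,0]]
[[20,13],[34,0]]
[[5,10],[9,0],[20,13],[34,0]]
[[5,10],[9,0],[20,13],[34,0],[37,12],[46,0]]
[[0,13],[2,0],[5,10],[9,0],[20,13],[34,0],[37,12],[46,0]]
[[0,13],[2,0],[5,10],[9,0],[20,14],[26,13],[34,0],[37,12],[46,0]]
[[0,13],[2,0],[5,10],[9,0],[20,14],[26,13],[34,0],[37,12],[46,0]]
[[0,13],[2,0],[5,10],[9,0],[20,14],[26,13],[34,5],[37,12],[46,0]]
[[0,13],[2,0],[5,10],[9,0],[16,13],[17,0],[20,14],[26,13],[34,5],[37,12],[46,0]]
[[0,13],[2,7],[4,0],[5,10],[9,0],[16,13],[17,0],[20,14],[26,13],[34,5],[37,12],[46,0]]
[[0,13],[2,7],[4,0],[5,10],[9,0],[16,13],[17,0],[20,14],[26,13],[34,5],[37,12],[46,0]]
[[0,13],[2,7],[4,0],[5,10],[9,6],[12,0],[16,13],[17,0],[20,14],[26,13],[34,5],[37,12],[46,0]]
[[0,13],[2,10],[16,13],[17,0],[20,14],[26,13],[34,5],[37,12],[46,0]]
[[0,13],[2,10],[16,13],[17,0],[20,14],[26,13],[34,5],[37,12],[43,14],[46,0]]
[[0,13],[2,10],[5,18],[22,14],[26,13],[34,5],[37,12],[43,14],[46,0]]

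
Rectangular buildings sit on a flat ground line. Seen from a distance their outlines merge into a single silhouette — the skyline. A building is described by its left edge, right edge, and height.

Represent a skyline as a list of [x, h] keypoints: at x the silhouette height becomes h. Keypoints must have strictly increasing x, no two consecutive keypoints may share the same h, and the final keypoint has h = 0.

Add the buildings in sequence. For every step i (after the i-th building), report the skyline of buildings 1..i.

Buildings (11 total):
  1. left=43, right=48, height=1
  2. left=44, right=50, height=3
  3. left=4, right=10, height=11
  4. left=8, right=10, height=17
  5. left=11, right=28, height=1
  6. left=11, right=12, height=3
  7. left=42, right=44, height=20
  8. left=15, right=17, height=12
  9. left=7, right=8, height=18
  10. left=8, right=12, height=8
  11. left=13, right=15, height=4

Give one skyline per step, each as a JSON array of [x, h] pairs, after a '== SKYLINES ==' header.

== SKYLINES ==
[[43,1],[48,0]]
[[43,1],[44,3],[50,0]]
[[4,11],[10,0],[43,1],[44,3],[50,0]]
[[4,11],[8,17],[10,0],[43,1],[44,3],[50,0]]
[[4,11],[8,17],[10,0],[11,1],[28,0],[43,1],[44,3],[50,0]]
[[4,11],[8,17],[10,0],[11,3],[12,1],[28,0],[43,1],[44,3],[50,0]]
[[4,11],[8,17],[10,0],[11,3],[12,1],[28,0],[42,20],[44,3],[50,0]]
[[4,11],[8,17],[10,0],[11,3],[12,1],[15,12],[17,1],[28,0],[42,20],[44,3],[50,0]]
[[4,11],[7,18],[8,17],[10,0],[11,3],[12,1],[15,12],[17,1],[28,0],[42,20],[44,3],[50,0]]
[[4,11],[7,18],[8,17],[10,8],[12,1],[15,12],[17,1],[28,0],[42,20],[44,3],[50,0]]
[[4,11],[7,18],[8,17],[10,8],[12,1],[13,4],[15,12],[17,1],[28,0],[42,20],[44,3],[50,0]]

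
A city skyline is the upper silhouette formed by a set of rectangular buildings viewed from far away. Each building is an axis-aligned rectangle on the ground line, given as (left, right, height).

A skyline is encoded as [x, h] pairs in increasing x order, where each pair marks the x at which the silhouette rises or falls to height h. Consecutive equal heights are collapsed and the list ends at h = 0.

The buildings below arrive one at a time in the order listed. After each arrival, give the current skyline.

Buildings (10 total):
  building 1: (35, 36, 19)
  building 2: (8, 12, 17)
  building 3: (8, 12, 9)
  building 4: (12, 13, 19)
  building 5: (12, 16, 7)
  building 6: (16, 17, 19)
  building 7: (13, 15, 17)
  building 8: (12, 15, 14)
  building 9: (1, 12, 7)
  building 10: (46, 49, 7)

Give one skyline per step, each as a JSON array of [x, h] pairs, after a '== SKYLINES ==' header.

== SKYLINES ==
[[35,19],[36,0]]
[[8,17],[12,0],[35,19],[36,0]]
[[8,17],[12,0],[35,19],[36,0]]
[[8,17],[12,19],[13,0],[35,19],[36,0]]
[[8,17],[12,19],[13,7],[16,0],[35,19],[36,0]]
[[8,17],[12,19],[13,7],[16,19],[17,0],[35,19],[36,0]]
[[8,17],[12,19],[13,17],[15,7],[16,19],[17,0],[35,19],[36,0]]
[[8,17],[12,19],[13,17],[15,7],[16,19],[17,0],[35,19],[36,0]]
[[1,7],[8,17],[12,19],[13,17],[15,7],[16,19],[17,0],[35,19],[36,0]]
[[1,7],[8,17],[12,19],[13,17],[15,7],[16,19],[17,0],[35,19],[36,0],[46,7],[49,0]]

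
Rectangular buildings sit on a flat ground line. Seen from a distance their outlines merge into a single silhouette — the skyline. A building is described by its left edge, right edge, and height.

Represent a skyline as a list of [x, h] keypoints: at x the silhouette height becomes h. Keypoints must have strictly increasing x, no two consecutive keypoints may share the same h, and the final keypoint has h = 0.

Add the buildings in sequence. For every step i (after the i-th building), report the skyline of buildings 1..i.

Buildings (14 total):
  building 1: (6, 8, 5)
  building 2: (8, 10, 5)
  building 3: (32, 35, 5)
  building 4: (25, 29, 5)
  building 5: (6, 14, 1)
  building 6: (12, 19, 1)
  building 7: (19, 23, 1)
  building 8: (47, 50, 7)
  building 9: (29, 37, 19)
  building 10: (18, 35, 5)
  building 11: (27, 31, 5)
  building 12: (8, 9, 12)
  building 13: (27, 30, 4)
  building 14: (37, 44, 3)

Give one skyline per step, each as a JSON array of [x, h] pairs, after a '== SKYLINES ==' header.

== SKYLINES ==
[[6,5],[8,0]]
[[6,5],[10,0]]
[[6,5],[10,0],[32,5],[35,0]]
[[6,5],[10,0],[25,5],[29,0],[32,5],[35,0]]
[[6,5],[10,1],[14,0],[25,5],[29,0],[32,5],[35,0]]
[[6,5],[10,1],[19,0],[25,5],[29,0],[32,5],[35,0]]
[[6,5],[10,1],[23,0],[25,5],[29,0],[32,5],[35,0]]
[[6,5],[10,1],[23,0],[25,5],[29,0],[32,5],[35,0],[47,7],[50,0]]
[[6,5],[10,1],[23,0],[25,5],[29,19],[37,0],[47,7],[50,0]]
[[6,5],[10,1],[18,5],[29,19],[37,0],[47,7],[50,0]]
[[6,5],[10,1],[18,5],[29,19],[37,0],[47,7],[50,0]]
[[6,5],[8,12],[9,5],[10,1],[18,5],[29,19],[37,0],[47,7],[50,0]]
[[6,5],[8,12],[9,5],[10,1],[18,5],[29,19],[37,0],[47,7],[50,0]]
[[6,5],[8,12],[9,5],[10,1],[18,5],[29,19],[37,3],[44,0],[47,7],[50,0]]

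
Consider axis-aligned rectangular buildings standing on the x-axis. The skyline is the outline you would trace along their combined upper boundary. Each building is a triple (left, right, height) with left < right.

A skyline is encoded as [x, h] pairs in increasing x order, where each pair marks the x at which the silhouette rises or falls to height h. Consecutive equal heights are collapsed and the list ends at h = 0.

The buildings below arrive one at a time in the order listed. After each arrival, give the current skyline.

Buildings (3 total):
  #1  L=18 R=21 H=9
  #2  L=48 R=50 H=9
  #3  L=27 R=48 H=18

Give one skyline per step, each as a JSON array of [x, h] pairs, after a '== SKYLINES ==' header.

== SKYLINES ==
[[18,9],[21,0]]
[[18,9],[21,0],[48,9],[50,0]]
[[18,9],[21,0],[27,18],[48,9],[50,0]]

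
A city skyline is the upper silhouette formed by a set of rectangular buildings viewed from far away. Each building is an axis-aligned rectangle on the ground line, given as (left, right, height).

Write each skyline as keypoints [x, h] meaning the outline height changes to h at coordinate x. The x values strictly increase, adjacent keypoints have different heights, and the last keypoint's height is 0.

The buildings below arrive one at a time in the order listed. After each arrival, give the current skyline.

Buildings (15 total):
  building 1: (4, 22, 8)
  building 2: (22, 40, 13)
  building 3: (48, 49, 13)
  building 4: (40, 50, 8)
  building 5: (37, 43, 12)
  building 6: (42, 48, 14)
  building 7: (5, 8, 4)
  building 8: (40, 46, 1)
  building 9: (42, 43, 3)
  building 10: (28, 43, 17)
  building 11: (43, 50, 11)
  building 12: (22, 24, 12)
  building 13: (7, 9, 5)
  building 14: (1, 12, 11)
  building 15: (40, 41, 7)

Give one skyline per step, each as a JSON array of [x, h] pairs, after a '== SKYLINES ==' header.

== SKYLINES ==
[[4,8],[22,0]]
[[4,8],[22,13],[40,0]]
[[4,8],[22,13],[40,0],[48,13],[49,0]]
[[4,8],[22,13],[40,8],[48,13],[49,8],[50,0]]
[[4,8],[22,13],[40,12],[43,8],[48,13],[49,8],[50,0]]
[[4,8],[22,13],[40,12],[42,14],[48,13],[49,8],[50,0]]
[[4,8],[22,13],[40,12],[42,14],[48,13],[49,8],[50,0]]
[[4,8],[22,13],[40,12],[42,14],[48,13],[49,8],[50,0]]
[[4,8],[22,13],[40,12],[42,14],[48,13],[49,8],[50,0]]
[[4,8],[22,13],[28,17],[43,14],[48,13],[49,8],[50,0]]
[[4,8],[22,13],[28,17],[43,14],[48,13],[49,11],[50,0]]
[[4,8],[22,13],[28,17],[43,14],[48,13],[49,11],[50,0]]
[[4,8],[22,13],[28,17],[43,14],[48,13],[49,11],[50,0]]
[[1,11],[12,8],[22,13],[28,17],[43,14],[48,13],[49,11],[50,0]]
[[1,11],[12,8],[22,13],[28,17],[43,14],[48,13],[49,11],[50,0]]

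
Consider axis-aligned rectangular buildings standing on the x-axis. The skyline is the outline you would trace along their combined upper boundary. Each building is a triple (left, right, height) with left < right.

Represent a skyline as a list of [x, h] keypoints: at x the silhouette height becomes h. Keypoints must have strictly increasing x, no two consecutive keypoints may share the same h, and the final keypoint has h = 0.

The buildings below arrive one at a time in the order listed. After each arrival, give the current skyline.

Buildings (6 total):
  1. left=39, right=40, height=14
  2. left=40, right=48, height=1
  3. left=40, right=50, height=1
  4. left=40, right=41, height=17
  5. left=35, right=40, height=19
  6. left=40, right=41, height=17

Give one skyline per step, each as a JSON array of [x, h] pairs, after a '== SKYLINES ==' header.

== SKYLINES ==
[[39,14],[40,0]]
[[39,14],[40,1],[48,0]]
[[39,14],[40,1],[50,0]]
[[39,14],[40,17],[41,1],[50,0]]
[[35,19],[40,17],[41,1],[50,0]]
[[35,19],[40,17],[41,1],[50,0]]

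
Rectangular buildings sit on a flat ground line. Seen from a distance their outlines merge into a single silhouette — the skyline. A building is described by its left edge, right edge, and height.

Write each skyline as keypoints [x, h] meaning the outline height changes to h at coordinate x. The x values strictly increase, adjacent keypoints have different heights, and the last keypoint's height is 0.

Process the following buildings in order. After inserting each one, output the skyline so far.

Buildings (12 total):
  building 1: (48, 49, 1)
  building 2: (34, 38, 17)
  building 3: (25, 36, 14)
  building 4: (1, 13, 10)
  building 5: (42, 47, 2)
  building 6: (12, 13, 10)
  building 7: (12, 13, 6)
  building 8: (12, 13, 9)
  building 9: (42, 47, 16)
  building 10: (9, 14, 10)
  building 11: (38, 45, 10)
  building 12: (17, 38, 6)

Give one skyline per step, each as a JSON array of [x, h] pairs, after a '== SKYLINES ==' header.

== SKYLINES ==
[[48,1],[49,0]]
[[34,17],[38,0],[48,1],[49,0]]
[[25,14],[34,17],[38,0],[48,1],[49,0]]
[[1,10],[13,0],[25,14],[34,17],[38,0],[48,1],[49,0]]
[[1,10],[13,0],[25,14],[34,17],[38,0],[42,2],[47,0],[48,1],[49,0]]
[[1,10],[13,0],[25,14],[34,17],[38,0],[42,2],[47,0],[48,1],[49,0]]
[[1,10],[13,0],[25,14],[34,17],[38,0],[42,2],[47,0],[48,1],[49,0]]
[[1,10],[13,0],[25,14],[34,17],[38,0],[42,2],[47,0],[48,1],[49,0]]
[[1,10],[13,0],[25,14],[34,17],[38,0],[42,16],[47,0],[48,1],[49,0]]
[[1,10],[14,0],[25,14],[34,17],[38,0],[42,16],[47,0],[48,1],[49,0]]
[[1,10],[14,0],[25,14],[34,17],[38,10],[42,16],[47,0],[48,1],[49,0]]
[[1,10],[14,0],[17,6],[25,14],[34,17],[38,10],[42,16],[47,0],[48,1],[49,0]]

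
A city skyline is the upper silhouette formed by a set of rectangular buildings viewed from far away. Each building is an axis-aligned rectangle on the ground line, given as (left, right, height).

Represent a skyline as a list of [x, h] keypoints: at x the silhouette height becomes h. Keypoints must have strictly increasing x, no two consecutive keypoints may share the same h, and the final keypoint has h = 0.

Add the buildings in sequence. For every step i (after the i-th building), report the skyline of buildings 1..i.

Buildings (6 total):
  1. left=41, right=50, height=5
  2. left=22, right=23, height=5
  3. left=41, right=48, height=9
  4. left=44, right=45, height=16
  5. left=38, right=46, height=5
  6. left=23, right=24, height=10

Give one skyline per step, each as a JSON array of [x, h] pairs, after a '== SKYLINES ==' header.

== SKYLINES ==
[[41,5],[50,0]]
[[22,5],[23,0],[41,5],[50,0]]
[[22,5],[23,0],[41,9],[48,5],[50,0]]
[[22,5],[23,0],[41,9],[44,16],[45,9],[48,5],[50,0]]
[[22,5],[23,0],[38,5],[41,9],[44,16],[45,9],[48,5],[50,0]]
[[22,5],[23,10],[24,0],[38,5],[41,9],[44,16],[45,9],[48,5],[50,0]]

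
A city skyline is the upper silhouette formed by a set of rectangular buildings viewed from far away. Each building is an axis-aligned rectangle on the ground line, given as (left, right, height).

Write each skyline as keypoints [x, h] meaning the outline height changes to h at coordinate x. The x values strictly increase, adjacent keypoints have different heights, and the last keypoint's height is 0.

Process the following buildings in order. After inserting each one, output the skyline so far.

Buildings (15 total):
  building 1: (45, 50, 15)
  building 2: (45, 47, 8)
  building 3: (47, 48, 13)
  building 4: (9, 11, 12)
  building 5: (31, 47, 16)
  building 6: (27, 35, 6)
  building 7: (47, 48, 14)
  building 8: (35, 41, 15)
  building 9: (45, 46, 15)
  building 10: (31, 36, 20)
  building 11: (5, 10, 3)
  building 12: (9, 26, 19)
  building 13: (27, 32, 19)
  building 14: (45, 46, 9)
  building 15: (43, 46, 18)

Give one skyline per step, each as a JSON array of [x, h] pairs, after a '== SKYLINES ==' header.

== SKYLINES ==
[[45,15],[50,0]]
[[45,15],[50,0]]
[[45,15],[50,0]]
[[9,12],[11,0],[45,15],[50,0]]
[[9,12],[11,0],[31,16],[47,15],[50,0]]
[[9,12],[11,0],[27,6],[31,16],[47,15],[50,0]]
[[9,12],[11,0],[27,6],[31,16],[47,15],[50,0]]
[[9,12],[11,0],[27,6],[31,16],[47,15],[50,0]]
[[9,12],[11,0],[27,6],[31,16],[47,15],[50,0]]
[[9,12],[11,0],[27,6],[31,20],[36,16],[47,15],[50,0]]
[[5,3],[9,12],[11,0],[27,6],[31,20],[36,16],[47,15],[50,0]]
[[5,3],[9,19],[26,0],[27,6],[31,20],[36,16],[47,15],[50,0]]
[[5,3],[9,19],[26,0],[27,19],[31,20],[36,16],[47,15],[50,0]]
[[5,3],[9,19],[26,0],[27,19],[31,20],[36,16],[47,15],[50,0]]
[[5,3],[9,19],[26,0],[27,19],[31,20],[36,16],[43,18],[46,16],[47,15],[50,0]]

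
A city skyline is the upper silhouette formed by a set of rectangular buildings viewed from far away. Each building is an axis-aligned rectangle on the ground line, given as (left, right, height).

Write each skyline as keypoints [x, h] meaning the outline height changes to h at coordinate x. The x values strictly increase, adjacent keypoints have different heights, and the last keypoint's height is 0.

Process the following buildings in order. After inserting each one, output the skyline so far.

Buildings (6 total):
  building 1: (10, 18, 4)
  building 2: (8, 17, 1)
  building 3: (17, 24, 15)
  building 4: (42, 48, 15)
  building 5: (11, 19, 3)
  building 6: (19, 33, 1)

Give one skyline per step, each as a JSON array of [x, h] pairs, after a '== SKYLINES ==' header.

== SKYLINES ==
[[10,4],[18,0]]
[[8,1],[10,4],[18,0]]
[[8,1],[10,4],[17,15],[24,0]]
[[8,1],[10,4],[17,15],[24,0],[42,15],[48,0]]
[[8,1],[10,4],[17,15],[24,0],[42,15],[48,0]]
[[8,1],[10,4],[17,15],[24,1],[33,0],[42,15],[48,0]]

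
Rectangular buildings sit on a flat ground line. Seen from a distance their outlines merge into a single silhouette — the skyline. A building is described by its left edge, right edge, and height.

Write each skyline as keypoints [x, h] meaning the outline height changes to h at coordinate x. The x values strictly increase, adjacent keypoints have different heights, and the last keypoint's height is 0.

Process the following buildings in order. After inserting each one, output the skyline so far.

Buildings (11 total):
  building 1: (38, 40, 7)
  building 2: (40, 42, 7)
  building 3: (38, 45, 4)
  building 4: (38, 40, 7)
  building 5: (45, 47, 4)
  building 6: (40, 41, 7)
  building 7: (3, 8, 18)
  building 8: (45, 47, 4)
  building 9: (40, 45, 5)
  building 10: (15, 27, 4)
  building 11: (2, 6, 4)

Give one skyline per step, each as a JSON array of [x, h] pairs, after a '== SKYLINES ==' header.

== SKYLINES ==
[[38,7],[40,0]]
[[38,7],[42,0]]
[[38,7],[42,4],[45,0]]
[[38,7],[42,4],[45,0]]
[[38,7],[42,4],[47,0]]
[[38,7],[42,4],[47,0]]
[[3,18],[8,0],[38,7],[42,4],[47,0]]
[[3,18],[8,0],[38,7],[42,4],[47,0]]
[[3,18],[8,0],[38,7],[42,5],[45,4],[47,0]]
[[3,18],[8,0],[15,4],[27,0],[38,7],[42,5],[45,4],[47,0]]
[[2,4],[3,18],[8,0],[15,4],[27,0],[38,7],[42,5],[45,4],[47,0]]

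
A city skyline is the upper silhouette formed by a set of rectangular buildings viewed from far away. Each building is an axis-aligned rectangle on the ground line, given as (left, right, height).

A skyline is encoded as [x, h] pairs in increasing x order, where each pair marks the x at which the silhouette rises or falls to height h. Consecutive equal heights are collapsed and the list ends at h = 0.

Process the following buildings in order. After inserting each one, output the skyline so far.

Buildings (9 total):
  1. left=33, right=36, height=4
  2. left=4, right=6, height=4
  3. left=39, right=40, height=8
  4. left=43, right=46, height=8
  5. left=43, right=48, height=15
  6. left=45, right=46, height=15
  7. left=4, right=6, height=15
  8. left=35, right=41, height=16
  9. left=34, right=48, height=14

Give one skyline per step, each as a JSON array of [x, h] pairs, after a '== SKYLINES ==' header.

== SKYLINES ==
[[33,4],[36,0]]
[[4,4],[6,0],[33,4],[36,0]]
[[4,4],[6,0],[33,4],[36,0],[39,8],[40,0]]
[[4,4],[6,0],[33,4],[36,0],[39,8],[40,0],[43,8],[46,0]]
[[4,4],[6,0],[33,4],[36,0],[39,8],[40,0],[43,15],[48,0]]
[[4,4],[6,0],[33,4],[36,0],[39,8],[40,0],[43,15],[48,0]]
[[4,15],[6,0],[33,4],[36,0],[39,8],[40,0],[43,15],[48,0]]
[[4,15],[6,0],[33,4],[35,16],[41,0],[43,15],[48,0]]
[[4,15],[6,0],[33,4],[34,14],[35,16],[41,14],[43,15],[48,0]]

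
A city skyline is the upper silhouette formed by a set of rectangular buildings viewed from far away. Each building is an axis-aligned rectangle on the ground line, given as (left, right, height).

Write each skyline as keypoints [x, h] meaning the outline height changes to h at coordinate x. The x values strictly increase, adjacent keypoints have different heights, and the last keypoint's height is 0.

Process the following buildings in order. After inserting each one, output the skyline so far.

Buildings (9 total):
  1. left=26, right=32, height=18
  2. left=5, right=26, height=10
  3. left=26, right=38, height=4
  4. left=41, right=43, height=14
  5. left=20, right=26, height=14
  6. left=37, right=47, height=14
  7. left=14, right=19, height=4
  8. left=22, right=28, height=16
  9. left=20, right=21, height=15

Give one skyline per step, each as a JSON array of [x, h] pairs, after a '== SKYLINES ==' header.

== SKYLINES ==
[[26,18],[32,0]]
[[5,10],[26,18],[32,0]]
[[5,10],[26,18],[32,4],[38,0]]
[[5,10],[26,18],[32,4],[38,0],[41,14],[43,0]]
[[5,10],[20,14],[26,18],[32,4],[38,0],[41,14],[43,0]]
[[5,10],[20,14],[26,18],[32,4],[37,14],[47,0]]
[[5,10],[20,14],[26,18],[32,4],[37,14],[47,0]]
[[5,10],[20,14],[22,16],[26,18],[32,4],[37,14],[47,0]]
[[5,10],[20,15],[21,14],[22,16],[26,18],[32,4],[37,14],[47,0]]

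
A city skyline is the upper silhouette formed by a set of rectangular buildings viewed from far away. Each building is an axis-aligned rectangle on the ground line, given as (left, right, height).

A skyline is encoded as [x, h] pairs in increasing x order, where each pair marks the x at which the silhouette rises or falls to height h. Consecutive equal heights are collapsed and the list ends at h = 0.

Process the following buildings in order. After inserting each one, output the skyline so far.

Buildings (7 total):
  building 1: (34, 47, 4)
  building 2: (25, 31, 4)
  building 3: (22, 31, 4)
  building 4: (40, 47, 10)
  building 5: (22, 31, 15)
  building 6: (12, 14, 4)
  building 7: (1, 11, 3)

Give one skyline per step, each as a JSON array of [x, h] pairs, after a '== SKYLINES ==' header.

== SKYLINES ==
[[34,4],[47,0]]
[[25,4],[31,0],[34,4],[47,0]]
[[22,4],[31,0],[34,4],[47,0]]
[[22,4],[31,0],[34,4],[40,10],[47,0]]
[[22,15],[31,0],[34,4],[40,10],[47,0]]
[[12,4],[14,0],[22,15],[31,0],[34,4],[40,10],[47,0]]
[[1,3],[11,0],[12,4],[14,0],[22,15],[31,0],[34,4],[40,10],[47,0]]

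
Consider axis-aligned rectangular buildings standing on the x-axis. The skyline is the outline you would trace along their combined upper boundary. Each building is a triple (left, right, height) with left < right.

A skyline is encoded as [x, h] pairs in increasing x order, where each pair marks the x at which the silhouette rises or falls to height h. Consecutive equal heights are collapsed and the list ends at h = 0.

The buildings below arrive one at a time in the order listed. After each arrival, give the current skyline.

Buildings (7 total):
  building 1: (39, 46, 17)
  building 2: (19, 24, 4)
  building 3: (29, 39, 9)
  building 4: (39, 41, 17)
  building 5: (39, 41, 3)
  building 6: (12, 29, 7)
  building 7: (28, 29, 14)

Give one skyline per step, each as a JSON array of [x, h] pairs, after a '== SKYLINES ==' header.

== SKYLINES ==
[[39,17],[46,0]]
[[19,4],[24,0],[39,17],[46,0]]
[[19,4],[24,0],[29,9],[39,17],[46,0]]
[[19,4],[24,0],[29,9],[39,17],[46,0]]
[[19,4],[24,0],[29,9],[39,17],[46,0]]
[[12,7],[29,9],[39,17],[46,0]]
[[12,7],[28,14],[29,9],[39,17],[46,0]]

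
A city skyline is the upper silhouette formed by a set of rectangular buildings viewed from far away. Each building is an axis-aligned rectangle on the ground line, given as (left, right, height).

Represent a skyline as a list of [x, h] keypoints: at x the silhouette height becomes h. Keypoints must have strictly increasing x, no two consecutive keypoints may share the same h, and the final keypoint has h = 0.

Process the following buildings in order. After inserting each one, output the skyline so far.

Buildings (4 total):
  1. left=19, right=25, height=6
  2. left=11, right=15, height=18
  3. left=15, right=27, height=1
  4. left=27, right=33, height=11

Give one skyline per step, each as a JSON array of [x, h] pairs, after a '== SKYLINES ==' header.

== SKYLINES ==
[[19,6],[25,0]]
[[11,18],[15,0],[19,6],[25,0]]
[[11,18],[15,1],[19,6],[25,1],[27,0]]
[[11,18],[15,1],[19,6],[25,1],[27,11],[33,0]]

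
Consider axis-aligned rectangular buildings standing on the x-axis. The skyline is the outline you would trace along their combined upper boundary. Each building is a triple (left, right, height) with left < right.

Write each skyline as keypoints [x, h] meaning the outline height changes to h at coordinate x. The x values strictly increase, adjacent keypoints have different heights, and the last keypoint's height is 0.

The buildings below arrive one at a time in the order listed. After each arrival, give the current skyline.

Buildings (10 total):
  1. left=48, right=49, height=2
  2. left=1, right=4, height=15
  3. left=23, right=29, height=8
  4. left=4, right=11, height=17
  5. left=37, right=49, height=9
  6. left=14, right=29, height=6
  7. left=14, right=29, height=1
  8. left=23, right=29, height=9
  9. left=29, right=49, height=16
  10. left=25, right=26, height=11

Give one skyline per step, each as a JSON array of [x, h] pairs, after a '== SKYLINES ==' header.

== SKYLINES ==
[[48,2],[49,0]]
[[1,15],[4,0],[48,2],[49,0]]
[[1,15],[4,0],[23,8],[29,0],[48,2],[49,0]]
[[1,15],[4,17],[11,0],[23,8],[29,0],[48,2],[49,0]]
[[1,15],[4,17],[11,0],[23,8],[29,0],[37,9],[49,0]]
[[1,15],[4,17],[11,0],[14,6],[23,8],[29,0],[37,9],[49,0]]
[[1,15],[4,17],[11,0],[14,6],[23,8],[29,0],[37,9],[49,0]]
[[1,15],[4,17],[11,0],[14,6],[23,9],[29,0],[37,9],[49,0]]
[[1,15],[4,17],[11,0],[14,6],[23,9],[29,16],[49,0]]
[[1,15],[4,17],[11,0],[14,6],[23,9],[25,11],[26,9],[29,16],[49,0]]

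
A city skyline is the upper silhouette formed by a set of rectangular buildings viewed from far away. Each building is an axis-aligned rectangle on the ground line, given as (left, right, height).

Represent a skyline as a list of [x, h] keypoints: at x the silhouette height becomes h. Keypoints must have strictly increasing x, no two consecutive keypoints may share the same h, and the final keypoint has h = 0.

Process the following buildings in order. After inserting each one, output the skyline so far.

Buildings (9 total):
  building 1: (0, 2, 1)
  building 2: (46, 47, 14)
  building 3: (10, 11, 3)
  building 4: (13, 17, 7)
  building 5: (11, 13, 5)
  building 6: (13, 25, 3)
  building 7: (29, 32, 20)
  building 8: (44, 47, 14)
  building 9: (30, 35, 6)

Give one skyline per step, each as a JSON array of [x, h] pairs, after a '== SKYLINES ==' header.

== SKYLINES ==
[[0,1],[2,0]]
[[0,1],[2,0],[46,14],[47,0]]
[[0,1],[2,0],[10,3],[11,0],[46,14],[47,0]]
[[0,1],[2,0],[10,3],[11,0],[13,7],[17,0],[46,14],[47,0]]
[[0,1],[2,0],[10,3],[11,5],[13,7],[17,0],[46,14],[47,0]]
[[0,1],[2,0],[10,3],[11,5],[13,7],[17,3],[25,0],[46,14],[47,0]]
[[0,1],[2,0],[10,3],[11,5],[13,7],[17,3],[25,0],[29,20],[32,0],[46,14],[47,0]]
[[0,1],[2,0],[10,3],[11,5],[13,7],[17,3],[25,0],[29,20],[32,0],[44,14],[47,0]]
[[0,1],[2,0],[10,3],[11,5],[13,7],[17,3],[25,0],[29,20],[32,6],[35,0],[44,14],[47,0]]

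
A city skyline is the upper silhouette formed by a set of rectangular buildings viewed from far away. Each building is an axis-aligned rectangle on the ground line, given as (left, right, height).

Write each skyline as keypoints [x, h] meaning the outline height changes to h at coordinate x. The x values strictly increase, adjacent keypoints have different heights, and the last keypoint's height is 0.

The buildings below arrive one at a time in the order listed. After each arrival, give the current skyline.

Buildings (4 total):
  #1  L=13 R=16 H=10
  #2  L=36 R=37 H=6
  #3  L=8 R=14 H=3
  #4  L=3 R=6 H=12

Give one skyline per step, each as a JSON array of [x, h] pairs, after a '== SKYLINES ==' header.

== SKYLINES ==
[[13,10],[16,0]]
[[13,10],[16,0],[36,6],[37,0]]
[[8,3],[13,10],[16,0],[36,6],[37,0]]
[[3,12],[6,0],[8,3],[13,10],[16,0],[36,6],[37,0]]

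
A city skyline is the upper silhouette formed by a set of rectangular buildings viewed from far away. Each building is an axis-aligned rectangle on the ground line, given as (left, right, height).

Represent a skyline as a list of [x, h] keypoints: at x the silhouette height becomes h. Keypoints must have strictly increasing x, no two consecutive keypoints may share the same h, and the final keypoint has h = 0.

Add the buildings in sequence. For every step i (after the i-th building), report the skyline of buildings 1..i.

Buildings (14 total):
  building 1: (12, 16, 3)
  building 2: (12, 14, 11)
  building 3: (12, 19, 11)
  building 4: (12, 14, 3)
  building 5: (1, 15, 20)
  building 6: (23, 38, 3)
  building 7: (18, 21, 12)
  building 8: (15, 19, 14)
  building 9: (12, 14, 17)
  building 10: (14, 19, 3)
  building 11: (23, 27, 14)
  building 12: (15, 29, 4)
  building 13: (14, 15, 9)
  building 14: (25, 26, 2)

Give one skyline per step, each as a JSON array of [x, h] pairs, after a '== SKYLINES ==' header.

== SKYLINES ==
[[12,3],[16,0]]
[[12,11],[14,3],[16,0]]
[[12,11],[19,0]]
[[12,11],[19,0]]
[[1,20],[15,11],[19,0]]
[[1,20],[15,11],[19,0],[23,3],[38,0]]
[[1,20],[15,11],[18,12],[21,0],[23,3],[38,0]]
[[1,20],[15,14],[19,12],[21,0],[23,3],[38,0]]
[[1,20],[15,14],[19,12],[21,0],[23,3],[38,0]]
[[1,20],[15,14],[19,12],[21,0],[23,3],[38,0]]
[[1,20],[15,14],[19,12],[21,0],[23,14],[27,3],[38,0]]
[[1,20],[15,14],[19,12],[21,4],[23,14],[27,4],[29,3],[38,0]]
[[1,20],[15,14],[19,12],[21,4],[23,14],[27,4],[29,3],[38,0]]
[[1,20],[15,14],[19,12],[21,4],[23,14],[27,4],[29,3],[38,0]]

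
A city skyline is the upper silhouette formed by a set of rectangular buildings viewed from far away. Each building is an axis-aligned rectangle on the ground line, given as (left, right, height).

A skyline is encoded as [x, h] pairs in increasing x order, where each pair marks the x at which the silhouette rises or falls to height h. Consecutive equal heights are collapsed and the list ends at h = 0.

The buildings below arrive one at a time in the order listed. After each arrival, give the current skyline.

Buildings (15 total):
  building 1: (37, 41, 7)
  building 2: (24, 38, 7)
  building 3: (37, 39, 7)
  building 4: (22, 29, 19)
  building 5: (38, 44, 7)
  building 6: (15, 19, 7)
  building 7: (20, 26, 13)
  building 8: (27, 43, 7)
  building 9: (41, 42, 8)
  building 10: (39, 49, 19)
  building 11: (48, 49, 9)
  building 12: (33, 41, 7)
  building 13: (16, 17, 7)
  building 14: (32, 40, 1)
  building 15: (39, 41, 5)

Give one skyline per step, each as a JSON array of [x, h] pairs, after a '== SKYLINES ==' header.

== SKYLINES ==
[[37,7],[41,0]]
[[24,7],[41,0]]
[[24,7],[41,0]]
[[22,19],[29,7],[41,0]]
[[22,19],[29,7],[44,0]]
[[15,7],[19,0],[22,19],[29,7],[44,0]]
[[15,7],[19,0],[20,13],[22,19],[29,7],[44,0]]
[[15,7],[19,0],[20,13],[22,19],[29,7],[44,0]]
[[15,7],[19,0],[20,13],[22,19],[29,7],[41,8],[42,7],[44,0]]
[[15,7],[19,0],[20,13],[22,19],[29,7],[39,19],[49,0]]
[[15,7],[19,0],[20,13],[22,19],[29,7],[39,19],[49,0]]
[[15,7],[19,0],[20,13],[22,19],[29,7],[39,19],[49,0]]
[[15,7],[19,0],[20,13],[22,19],[29,7],[39,19],[49,0]]
[[15,7],[19,0],[20,13],[22,19],[29,7],[39,19],[49,0]]
[[15,7],[19,0],[20,13],[22,19],[29,7],[39,19],[49,0]]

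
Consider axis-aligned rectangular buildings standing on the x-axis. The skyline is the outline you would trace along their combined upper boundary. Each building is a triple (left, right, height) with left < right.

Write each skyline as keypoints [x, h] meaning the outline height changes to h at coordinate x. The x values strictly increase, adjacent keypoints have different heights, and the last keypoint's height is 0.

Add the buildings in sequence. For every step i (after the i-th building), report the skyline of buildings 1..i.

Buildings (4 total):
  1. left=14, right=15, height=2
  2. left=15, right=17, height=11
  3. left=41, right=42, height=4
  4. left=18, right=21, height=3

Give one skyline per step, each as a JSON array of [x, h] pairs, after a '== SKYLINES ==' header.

== SKYLINES ==
[[14,2],[15,0]]
[[14,2],[15,11],[17,0]]
[[14,2],[15,11],[17,0],[41,4],[42,0]]
[[14,2],[15,11],[17,0],[18,3],[21,0],[41,4],[42,0]]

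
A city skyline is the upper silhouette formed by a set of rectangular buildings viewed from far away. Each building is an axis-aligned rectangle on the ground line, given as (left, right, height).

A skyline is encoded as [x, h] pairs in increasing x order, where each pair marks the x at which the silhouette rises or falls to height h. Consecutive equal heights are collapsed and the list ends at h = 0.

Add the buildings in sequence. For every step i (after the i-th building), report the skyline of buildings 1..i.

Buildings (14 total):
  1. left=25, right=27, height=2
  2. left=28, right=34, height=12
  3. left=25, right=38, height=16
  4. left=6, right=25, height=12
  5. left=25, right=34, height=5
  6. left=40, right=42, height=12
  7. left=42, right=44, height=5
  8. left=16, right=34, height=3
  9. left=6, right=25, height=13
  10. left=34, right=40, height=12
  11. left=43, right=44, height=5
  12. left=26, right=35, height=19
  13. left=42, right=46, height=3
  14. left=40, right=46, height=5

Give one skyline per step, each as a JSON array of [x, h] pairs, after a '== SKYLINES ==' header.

== SKYLINES ==
[[25,2],[27,0]]
[[25,2],[27,0],[28,12],[34,0]]
[[25,16],[38,0]]
[[6,12],[25,16],[38,0]]
[[6,12],[25,16],[38,0]]
[[6,12],[25,16],[38,0],[40,12],[42,0]]
[[6,12],[25,16],[38,0],[40,12],[42,5],[44,0]]
[[6,12],[25,16],[38,0],[40,12],[42,5],[44,0]]
[[6,13],[25,16],[38,0],[40,12],[42,5],[44,0]]
[[6,13],[25,16],[38,12],[42,5],[44,0]]
[[6,13],[25,16],[38,12],[42,5],[44,0]]
[[6,13],[25,16],[26,19],[35,16],[38,12],[42,5],[44,0]]
[[6,13],[25,16],[26,19],[35,16],[38,12],[42,5],[44,3],[46,0]]
[[6,13],[25,16],[26,19],[35,16],[38,12],[42,5],[46,0]]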